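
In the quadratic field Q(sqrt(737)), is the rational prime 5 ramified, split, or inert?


K = Q(sqrt(737)). Since d mod 4 = 1, disc(K) = 737.
Check p | disc: 737 mod 5 = 2.
p does not divide disc. Compute Legendre symbol (d/p):
2^((5-1)/2) mod 5 = -1
(d/p) = -1, so p is inert: (p) stays prime with e=1, f=2, g=1.
Therefore p is inert.

inert


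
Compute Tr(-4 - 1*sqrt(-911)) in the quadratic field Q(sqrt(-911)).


Tr(a + b*sqrt(d)) = (a + b*sqrt(d)) + (a - b*sqrt(d)) = 2a
= 2 * (-4)
= -8

-8


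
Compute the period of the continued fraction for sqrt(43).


Run the CF algorithm for sqrt(43).
a_0 = floor(sqrt(43)) = 6; set m_0=0, q_0=1.
Recurrence: m' = q*a - m,  q' = (d - m'^2)/q,  a' = floor((a_0 + m')/q').
  step 1: m=6, q=7, a=1
  step 2: m=1, q=6, a=1
  step 3: m=5, q=3, a=3
  step 4: m=4, q=9, a=1
  step 5: m=5, q=2, a=5
  step 6: m=5, q=9, a=1
  step 7: m=4, q=3, a=3
  step 8: m=5, q=6, a=1
  step 9: m=1, q=7, a=1
  step 10: m=6, q=1, a=12
a_10 = 2*a_0 = 12, so the period closes here.
sqrt(43) = [6; 1, 1, 3, 1, 5, 1, 3, 1, 1, 12]
Period length = 10

10


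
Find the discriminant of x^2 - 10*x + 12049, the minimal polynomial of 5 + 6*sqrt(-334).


The element 5 + 6*sqrt(-334) has minimal polynomial:
x^2 - 10*x + 12049
Discriminant = (-10)^2 - 4*(12049)
= 100 - 48196
= -48096

-48096


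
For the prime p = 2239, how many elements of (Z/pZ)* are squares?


For prime p, the number of non-zero quadratic residues is (p-1)/2.
= (2239-1)/2
= 1119

1119


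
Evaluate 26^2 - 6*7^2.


x^2 - d*y^2
= 26^2 - 6*7^2
= 676 - 294
= 382

382


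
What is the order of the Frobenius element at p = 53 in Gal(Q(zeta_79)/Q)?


The Frobenius at p in Gal(Q(zeta_n)/Q) = (Z/nZ)* is the class of p, so its order is ord_79(53), the smallest k >= 1 with 53^k = 1 mod 79.
n = 79 = 79, phi(79) = 78; the order divides phi(n).
Divisors of 78: 1, 2, 3, 6, 13, 26, 39, 78
Repeated squaring mod 79: 53^1 = 53, 53^2 = 44, 53^4 = 40, 53^8 = 20, 53^16 = 5, 53^32 = 25, 53^64 = 72
Test divisors in increasing order:
  k=1: 53^1 = 53 mod 79
  k=2: 53^2 = 44 mod 79
  k=3: 53^3 = 44 * 53 = 41 mod 79
  k=6: 53^6 = 40 * 44 = 22 mod 79
  k=13: 53^13 = 20 * 40 * 53 = 56 mod 79
  k=26: 53^26 = 5 * 20 * 44 = 55 mod 79
  k=39: 53^39 = 25 * 40 * 44 * 53 = 78 mod 79
  k=78: 53^78 = 72 * 20 * 40 * 44 = 1 mod 79  <- first divisor giving 1
Order = 78

78


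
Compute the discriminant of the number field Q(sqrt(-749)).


For K = Q(sqrt(d)) with d squarefree: disc(K) = d if d = 1 mod 4, and disc(K) = 4d if d = 2 or 3 mod 4.
Here d = -749, and d mod 4 = 3.
d = 3 mod 4, not 1 (O_K = Z[sqrt(d)]), so disc(K) = 4d = 4 * (-749) = -2996

-2996


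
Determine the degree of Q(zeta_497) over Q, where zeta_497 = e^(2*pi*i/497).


The degree equals Euler's totient phi(497).
497 = 7 * 71
phi(497) = 420

420


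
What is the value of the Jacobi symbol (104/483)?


Compute (104/483) via quadratic reciprocity:
  pull out 2: (2/483) = -1  (since 483 mod 8 = 3)
  pull out 2: (2/483) = -1  (since 483 mod 8 = 3)
  pull out 2: (2/483) = -1  (since 483 mod 8 = 3)
  reciprocity: (13/483) -> +(483/13)
  reduce: (2/13)
  pull out 2: (2/13) = -1  (since 13 mod 8 = 5)
  (1/13) = 1
Product of signs = 1

1


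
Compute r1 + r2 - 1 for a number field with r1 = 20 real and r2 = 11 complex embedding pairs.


By Dirichlet's unit theorem:
rank = r1 + r2 - 1
= 20 + 11 - 1
= 30

30


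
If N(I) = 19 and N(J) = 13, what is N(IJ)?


N(IJ) = N(I) * N(J)
= 19 * 13
= 247

247


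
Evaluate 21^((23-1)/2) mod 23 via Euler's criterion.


p = 23 is prime and the exponent is (p-1)/2 = 11, so by Euler's criterion 21^11 = (21/23) = +1 or -1 mod 23.
Compute by square-and-multiply:
  11 = 8 + 2 + 1 (binary 1011)
  Repeated squaring mod 23: 21^1 = 21, 21^2 = 4, 21^4 = 16, 21^8 = 3
  21^11 = 21^8 * 21^2 * 21^1 = 3 * 4 * 21 mod 23
    3 * 4 = 12 = 12 mod 23
    12 * 21 = 252 = 22 mod 23
  21^11 = 22 mod 23
Result 22 = p - 1 = -1 mod 23: 21 is a quadratic non-residue mod 23. As a residue in [0, p-1] the value is 22.
21^11 mod 23 = 22

22


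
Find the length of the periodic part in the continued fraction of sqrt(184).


Run the CF algorithm for sqrt(184).
a_0 = floor(sqrt(184)) = 13; set m_0=0, q_0=1.
Recurrence: m' = q*a - m,  q' = (d - m'^2)/q,  a' = floor((a_0 + m')/q').
  step 1: m=13, q=15, a=1
  step 2: m=2, q=12, a=1
  step 3: m=10, q=7, a=3
  step 4: m=11, q=9, a=2
  step 5: m=7, q=15, a=1
  step 6: m=8, q=8, a=2
  step 7: m=8, q=15, a=1
  step 8: m=7, q=9, a=2
  step 9: m=11, q=7, a=3
  step 10: m=10, q=12, a=1
  step 11: m=2, q=15, a=1
  step 12: m=13, q=1, a=26
a_12 = 2*a_0 = 26, so the period closes here.
sqrt(184) = [13; 1, 1, 3, 2, 1, 2, 1, 2, 3, 1, 1, 26]
Period length = 12

12


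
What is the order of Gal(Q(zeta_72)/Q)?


|Gal(Q(zeta_72)/Q)| = phi(72)
= 24

24


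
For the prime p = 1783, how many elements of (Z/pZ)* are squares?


For prime p, the number of non-zero quadratic residues is (p-1)/2.
= (1783-1)/2
= 891

891


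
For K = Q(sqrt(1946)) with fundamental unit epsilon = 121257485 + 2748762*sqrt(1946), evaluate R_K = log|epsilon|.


epsilon = 121257485 + 2748762*sqrt(1946)
= 2.4251e+08
R = ln(2.4251e+08)
= 19.3066

19.3066


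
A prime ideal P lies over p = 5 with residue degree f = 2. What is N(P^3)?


N(P^a) = p^(a*f)
= 5^(3*2)
= 5^6
= 15625

15625


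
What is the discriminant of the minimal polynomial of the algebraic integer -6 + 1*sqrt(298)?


The element -6 + 1*sqrt(298) has minimal polynomial:
x^2 + 12*x - 262
Discriminant = (12)^2 - 4*(-262)
= 144 + 1048
= 1192

1192


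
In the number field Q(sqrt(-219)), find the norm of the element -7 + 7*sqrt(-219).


N(a + b*sqrt(d)) = a^2 - d*b^2
= (-7)^2 - (-219)*(7)^2
= 49 + 10731
= 10780

10780


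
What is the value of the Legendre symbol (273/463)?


p = 463 is prime, so compute (273/463) with the reciprocity algorithm (Jacobi-symbol steps: pull out 2s via (2/n), flip via reciprocity, reduce):
  reciprocity: (273/463) -> +(463/273)
  reduce: (190/273)
  pull out 2: (2/273) = +1  (since 273 mod 8 = 1)
  reciprocity: (95/273) -> +(273/95)
  reduce: (83/95)
  reciprocity: (83/95) -> -(95/83)
  reduce: (12/83)
  pull out 2: (2/83) = -1  (since 83 mod 8 = 3)
  pull out 2: (2/83) = -1  (since 83 mod 8 = 3)
  reciprocity: (3/83) -> -(83/3)
  reduce: (2/3)
  pull out 2: (2/3) = -1  (since 3 mod 8 = 3)
  (1/3) = 1
Product of signs = -1
(273/463) = -1

-1


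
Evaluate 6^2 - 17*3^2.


x^2 - d*y^2
= 6^2 - 17*3^2
= 36 - 153
= -117

-117


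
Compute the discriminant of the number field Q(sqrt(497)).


For K = Q(sqrt(d)) with d squarefree: disc(K) = d if d = 1 mod 4, and disc(K) = 4d if d = 2 or 3 mod 4.
Here d = 497, and d mod 4 = 1.
d = 1 mod 4 (O_K = Z[(1+sqrt(d))/2]), so disc(K) = d = 497

497


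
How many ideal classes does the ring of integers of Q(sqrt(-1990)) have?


K = Q(sqrt(-1990)). d mod 4 = 2, so D = disc(K) = 4d = -7960
h(K) equals the number of primitive reduced positive-definite forms (a, b, c) = a*x^2 + b*x*y + c*y^2 with b^2 - 4ac = D,
where reduced means |b| <= a <= c, with b >= 0 whenever |b| = a or a = c, and primitive means gcd(a, b, c) = 1.
Reduced forces 3a^2 <= |D| = 7960, so 1 <= a <= 51; b must have the parity of D, and c = (b^2 - D)/(4a) must be an integer >= a.
Enumerate a = 1..51, b in [-a, a]:
  a=1: (1, 0, 1990)  [1]
  a=2: (2, 0, 995)  [1]
  a=3..4: none
  a=5: (5, 0, 398)  [1]
  a=6..9: none
  a=10: (10, 0, 199)  [1]
  a=11: (11, -2, 181), (11, 2, 181)  [2]
  a=12: none
  a=13: (13, -10, 155), (13, 10, 155)  [2]
  a=14..16: none
  a=17: (17, -8, 118), (17, 8, 118)  [2]
  a=18: none
  a=19: (19, -18, 109), (19, 18, 109)  [2]
  a=20..21: none
  a=22: (22, -20, 95), (22, 20, 95)  [2]
  a=23..25: none
  a=26: (26, -16, 79), (26, 16, 79)  [2]
  a=27..30: none
  a=31: (31, -10, 65), (31, 10, 65)  [2]
  a=32..33: none
  a=34: (34, -8, 59), (34, 8, 59)  [2]
  a=35..37: none
  a=38: (38, -20, 55), (38, 20, 55)  [2]
  a=39..42: none
  a=43: (43, -34, 53), (43, 34, 53)  [2]
  a=44..51: none
Total reduced forms: 1 + 1 + 1 + 1 + 2 + 2 + 2 + 2 + 2 + 2 + 2 + 2 + 2 + 2 = 24
h = 24

24


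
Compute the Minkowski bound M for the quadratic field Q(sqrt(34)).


d = 34, d mod 4 = 2, so disc(K) = 4d = 136; |disc(K)| = 136
Real quadratic field, so n = 2, s = r2 = 0, r1 = 2
M = (n!/n^n) * (4/pi)^s * sqrt(|disc(K)|) = (2!/2^2) * (4/pi)^0 * sqrt(136)
= 0.5 * 1.000000 * 11.661904
= 5.8310

5.8310


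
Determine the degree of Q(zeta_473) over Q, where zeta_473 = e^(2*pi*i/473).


The degree equals Euler's totient phi(473).
473 = 11 * 43
phi(473) = 420

420


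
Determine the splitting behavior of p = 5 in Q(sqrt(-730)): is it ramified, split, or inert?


K = Q(sqrt(-730)). Since d mod 4 = 2, disc(K) = -2920.
Check p | disc: -2920 mod 5 = 0.
p divides disc, so p ramifies: (p) = P^2 with e=2, f=1, g=1.
Therefore p is ramified.

ramified


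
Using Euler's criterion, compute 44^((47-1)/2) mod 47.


p = 47 is prime and the exponent is (p-1)/2 = 23, so by Euler's criterion 44^23 = (44/47) = +1 or -1 mod 47.
Compute by square-and-multiply:
  23 = 16 + 4 + 2 + 1 (binary 10111)
  Repeated squaring mod 47: 44^1 = 44, 44^2 = 9, 44^4 = 34, 44^8 = 28, 44^16 = 32
  44^23 = 44^16 * 44^4 * 44^2 * 44^1 = 32 * 34 * 9 * 44 mod 47
    32 * 34 = 1088 = 7 mod 47
    7 * 9 = 63 = 16 mod 47
    16 * 44 = 704 = 46 mod 47
  44^23 = 46 mod 47
Result 46 = p - 1 = -1 mod 47: 44 is a quadratic non-residue mod 47. As a residue in [0, p-1] the value is 46.
44^23 mod 47 = 46

46


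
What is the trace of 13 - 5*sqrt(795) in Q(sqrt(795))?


Tr(a + b*sqrt(d)) = (a + b*sqrt(d)) + (a - b*sqrt(d)) = 2a
= 2 * (13)
= 26

26


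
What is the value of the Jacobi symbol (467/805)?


Compute (467/805) via quadratic reciprocity:
  reciprocity: (467/805) -> +(805/467)
  reduce: (338/467)
  pull out 2: (2/467) = -1  (since 467 mod 8 = 3)
  reciprocity: (169/467) -> +(467/169)
  reduce: (129/169)
  reciprocity: (129/169) -> +(169/129)
  reduce: (40/129)
  pull out 2: (2/129) = +1  (since 129 mod 8 = 1)
  pull out 2: (2/129) = +1  (since 129 mod 8 = 1)
  pull out 2: (2/129) = +1  (since 129 mod 8 = 1)
  reciprocity: (5/129) -> +(129/5)
  reduce: (4/5)
  pull out 2: (2/5) = -1  (since 5 mod 8 = 5)
  pull out 2: (2/5) = -1  (since 5 mod 8 = 5)
  (1/5) = 1
Product of signs = -1

-1


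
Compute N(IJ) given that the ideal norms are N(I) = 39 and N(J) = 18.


N(IJ) = N(I) * N(J)
= 39 * 18
= 702

702


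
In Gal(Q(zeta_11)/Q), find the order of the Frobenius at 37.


The Frobenius at p in Gal(Q(zeta_n)/Q) = (Z/nZ)* is the class of p, so its order is ord_11(37), the smallest k >= 1 with 37^k = 1 mod 11.
n = 11 = 11, phi(11) = 10; the order divides phi(n).
Divisors of 10: 1, 2, 5, 10
Repeated squaring mod 11: 37^1 = 4, 37^2 = 5, 37^4 = 3, 37^8 = 9
Test divisors in increasing order:
  k=1: 37^1 = 4 mod 11
  k=2: 37^2 = 5 mod 11
  k=5: 37^5 = 3 * 4 = 1 mod 11  <- first divisor giving 1
Order = 5

5


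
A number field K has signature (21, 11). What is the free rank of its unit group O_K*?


By Dirichlet's unit theorem:
rank = r1 + r2 - 1
= 21 + 11 - 1
= 31

31


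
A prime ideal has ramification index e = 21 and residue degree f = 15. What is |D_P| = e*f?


|D_P| = e * f
= 21 * 15
= 315

315


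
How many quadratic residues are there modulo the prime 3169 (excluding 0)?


For prime p, the number of non-zero quadratic residues is (p-1)/2.
= (3169-1)/2
= 1584

1584


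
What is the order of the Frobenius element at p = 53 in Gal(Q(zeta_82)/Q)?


The Frobenius at p in Gal(Q(zeta_n)/Q) = (Z/nZ)* is the class of p, so its order is ord_82(53), the smallest k >= 1 with 53^k = 1 mod 82.
n = 82 = 2 * 41, phi(82) = 40; the order divides phi(n).
Divisors of 40: 1, 2, 4, 5, 8, 10, 20, 40
Repeated squaring mod 82: 53^1 = 53, 53^2 = 21, 53^4 = 31, 53^8 = 59, 53^16 = 37, 53^32 = 57
Test divisors in increasing order:
  k=1: 53^1 = 53 mod 82
  k=2: 53^2 = 21 mod 82
  k=4: 53^4 = 31 mod 82
  k=5: 53^5 = 31 * 53 = 3 mod 82
  k=8: 53^8 = 59 mod 82
  k=10: 53^10 = 59 * 21 = 9 mod 82
  k=20: 53^20 = 37 * 31 = 81 mod 82
  k=40: 53^40 = 57 * 59 = 1 mod 82  <- first divisor giving 1
Order = 40

40


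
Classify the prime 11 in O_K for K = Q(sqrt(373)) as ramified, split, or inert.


K = Q(sqrt(373)). Since d mod 4 = 1, disc(K) = 373.
Check p | disc: 373 mod 11 = 10.
p does not divide disc. Compute Legendre symbol (d/p):
10^((11-1)/2) mod 11 = -1
(d/p) = -1, so p is inert: (p) stays prime with e=1, f=2, g=1.
Therefore p is inert.

inert


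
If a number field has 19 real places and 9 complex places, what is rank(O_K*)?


By Dirichlet's unit theorem:
rank = r1 + r2 - 1
= 19 + 9 - 1
= 27

27


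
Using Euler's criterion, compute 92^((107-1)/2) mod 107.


p = 107 is prime and the exponent is (p-1)/2 = 53, so by Euler's criterion 92^53 = (92/107) = +1 or -1 mod 107.
Compute by square-and-multiply:
  53 = 32 + 16 + 4 + 1 (binary 110101)
  Repeated squaring mod 107: 92^1 = 92, 92^2 = 11, 92^4 = 14, 92^8 = 89, 92^16 = 3, 92^32 = 9
  92^53 = 92^32 * 92^16 * 92^4 * 92^1 = 9 * 3 * 14 * 92 mod 107
    9 * 3 = 27 = 27 mod 107
    27 * 14 = 378 = 57 mod 107
    57 * 92 = 5244 = 1 mod 107
  92^53 = 1 mod 107
Result 1: 92 is a quadratic residue mod 107.
92^53 mod 107 = 1

1


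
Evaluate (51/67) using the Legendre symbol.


p = 67 is prime, so compute (51/67) with the reciprocity algorithm (Jacobi-symbol steps: pull out 2s via (2/n), flip via reciprocity, reduce):
  reciprocity: (51/67) -> -(67/51)
  reduce: (16/51)
  pull out 2: (2/51) = -1  (since 51 mod 8 = 3)
  pull out 2: (2/51) = -1  (since 51 mod 8 = 3)
  pull out 2: (2/51) = -1  (since 51 mod 8 = 3)
  pull out 2: (2/51) = -1  (since 51 mod 8 = 3)
  (1/51) = 1
Product of signs = -1
(51/67) = -1

-1


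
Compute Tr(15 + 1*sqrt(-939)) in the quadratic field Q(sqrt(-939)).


Tr(a + b*sqrt(d)) = (a + b*sqrt(d)) + (a - b*sqrt(d)) = 2a
= 2 * (15)
= 30

30


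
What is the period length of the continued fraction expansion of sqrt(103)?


Run the CF algorithm for sqrt(103).
a_0 = floor(sqrt(103)) = 10; set m_0=0, q_0=1.
Recurrence: m' = q*a - m,  q' = (d - m'^2)/q,  a' = floor((a_0 + m')/q').
  step 1: m=10, q=3, a=6
  step 2: m=8, q=13, a=1
  step 3: m=5, q=6, a=2
  step 4: m=7, q=9, a=1
  step 5: m=2, q=11, a=1
  step 6: m=9, q=2, a=9
  step 7: m=9, q=11, a=1
  step 8: m=2, q=9, a=1
  step 9: m=7, q=6, a=2
  step 10: m=5, q=13, a=1
  step 11: m=8, q=3, a=6
  step 12: m=10, q=1, a=20
a_12 = 2*a_0 = 20, so the period closes here.
sqrt(103) = [10; 6, 1, 2, 1, 1, 9, 1, 1, 2, 1, 6, 20]
Period length = 12

12


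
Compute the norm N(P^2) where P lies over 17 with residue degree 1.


N(P^a) = p^(a*f)
= 17^(2*1)
= 17^2
= 289

289


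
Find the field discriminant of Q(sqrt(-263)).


For K = Q(sqrt(d)) with d squarefree: disc(K) = d if d = 1 mod 4, and disc(K) = 4d if d = 2 or 3 mod 4.
Here d = -263, and d mod 4 = 1.
d = 1 mod 4 (O_K = Z[(1+sqrt(d))/2]), so disc(K) = d = -263

-263


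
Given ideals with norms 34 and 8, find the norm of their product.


N(IJ) = N(I) * N(J)
= 34 * 8
= 272

272


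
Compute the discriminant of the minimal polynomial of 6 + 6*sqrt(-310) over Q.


The element 6 + 6*sqrt(-310) has minimal polynomial:
x^2 - 12*x + 11196
Discriminant = (-12)^2 - 4*(11196)
= 144 - 44784
= -44640

-44640


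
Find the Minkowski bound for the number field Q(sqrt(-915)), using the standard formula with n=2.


d = -915, d mod 4 = 1, so disc(K) = d = -915; |disc(K)| = 915
Imaginary quadratic field, so n = 2, s = r2 = 1, r1 = 0
M = (n!/n^n) * (4/pi)^s * sqrt(|disc(K)|) = (2!/2^2) * (4/pi)^1 * sqrt(915)
= 0.5 * 1.273240 * 30.248967
= 19.2571

19.2571


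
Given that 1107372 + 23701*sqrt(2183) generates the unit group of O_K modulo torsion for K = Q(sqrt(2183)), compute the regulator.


epsilon = 1107372 + 23701*sqrt(2183)
= 2.2147e+06
R = ln(2.2147e+06)
= 14.6106

14.6106


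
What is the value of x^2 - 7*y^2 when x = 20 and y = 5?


x^2 - d*y^2
= 20^2 - 7*5^2
= 400 - 175
= 225

225


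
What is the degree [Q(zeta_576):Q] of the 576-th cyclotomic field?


The degree equals Euler's totient phi(576).
576 = 2^6 * 3^2
phi(576) = 192

192


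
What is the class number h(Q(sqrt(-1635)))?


K = Q(sqrt(-1635)). d mod 4 = 1, so D = disc(K) = d = -1635
h(K) equals the number of primitive reduced positive-definite forms (a, b, c) = a*x^2 + b*x*y + c*y^2 with b^2 - 4ac = D,
where reduced means |b| <= a <= c, with b >= 0 whenever |b| = a or a = c, and primitive means gcd(a, b, c) = 1.
Reduced forces 3a^2 <= |D| = 1635, so 1 <= a <= 23; b must have the parity of D, and c = (b^2 - D)/(4a) must be an integer >= a.
Enumerate a = 1..23, b in [-a, a]:
  a=1: (1, 1, 409)  [1]
  a=2: none
  a=3: (3, 3, 137)  [1]
  a=4: none
  a=5: (5, 5, 83)  [1]
  a=6..10: none
  a=11: (11, -9, 39), (11, 9, 39)  [2]
  a=12: none
  a=13: (13, -9, 33), (13, 9, 33)  [2]
  a=14: none
  a=15: (15, 15, 31)  [1]
  a=16..23: none
Total reduced forms: 1 + 1 + 1 + 2 + 2 + 1 = 8
h = 8

8


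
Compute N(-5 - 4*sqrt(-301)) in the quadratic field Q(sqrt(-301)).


N(a + b*sqrt(d)) = a^2 - d*b^2
= (-5)^2 - (-301)*(-4)^2
= 25 + 4816
= 4841

4841


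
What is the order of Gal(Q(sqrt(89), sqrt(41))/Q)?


The 2 square roots of distinct primes are multiplicatively independent over Q,
so [K:Q] = 2^2 and Gal(K/Q) is isomorphic to (Z/2Z)^2.
|Gal| = 2^2 = 4

4


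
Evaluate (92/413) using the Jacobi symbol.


Compute (92/413) via quadratic reciprocity:
  pull out 2: (2/413) = -1  (since 413 mod 8 = 5)
  pull out 2: (2/413) = -1  (since 413 mod 8 = 5)
  reciprocity: (23/413) -> +(413/23)
  reduce: (22/23)
  pull out 2: (2/23) = +1  (since 23 mod 8 = 7)
  reciprocity: (11/23) -> -(23/11)
  reduce: (1/11)
  (1/11) = 1
Product of signs = -1

-1


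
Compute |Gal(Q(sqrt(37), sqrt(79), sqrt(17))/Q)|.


The 3 square roots of distinct primes are multiplicatively independent over Q,
so [K:Q] = 2^3 and Gal(K/Q) is isomorphic to (Z/2Z)^3.
|Gal| = 2^3 = 8

8


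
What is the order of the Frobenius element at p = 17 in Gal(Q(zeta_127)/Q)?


The Frobenius at p in Gal(Q(zeta_n)/Q) = (Z/nZ)* is the class of p, so its order is ord_127(17), the smallest k >= 1 with 17^k = 1 mod 127.
n = 127 = 127, phi(127) = 126; the order divides phi(n).
Divisors of 126: 1, 2, 3, 6, 7, 9, 14, 18, 21, 42, 63, 126
Repeated squaring mod 127: 17^1 = 17, 17^2 = 35, 17^4 = 82, 17^8 = 120, 17^16 = 49, 17^32 = 115, 17^64 = 17
Test divisors in increasing order:
  k=1: 17^1 = 17 mod 127
  k=2: 17^2 = 35 mod 127
  k=3: 17^3 = 35 * 17 = 87 mod 127
  k=6: 17^6 = 82 * 35 = 76 mod 127
  k=7: 17^7 = 82 * 35 * 17 = 22 mod 127
  k=9: 17^9 = 120 * 17 = 8 mod 127
  k=14: 17^14 = 120 * 82 * 35 = 103 mod 127
  k=18: 17^18 = 49 * 35 = 64 mod 127
  k=21: 17^21 = 49 * 82 * 17 = 107 mod 127
  k=42: 17^42 = 115 * 120 * 35 = 19 mod 127
  k=63: 17^63 = 115 * 49 * 120 * 82 * 35 * 17 = 1 mod 127  <- first divisor giving 1
Order = 63

63


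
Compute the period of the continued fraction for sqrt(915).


Run the CF algorithm for sqrt(915).
a_0 = floor(sqrt(915)) = 30; set m_0=0, q_0=1.
Recurrence: m' = q*a - m,  q' = (d - m'^2)/q,  a' = floor((a_0 + m')/q').
  step 1: m=30, q=15, a=4
  step 2: m=30, q=1, a=60
a_2 = 2*a_0 = 60, so the period closes here.
sqrt(915) = [30; 4, 60]
Period length = 2

2


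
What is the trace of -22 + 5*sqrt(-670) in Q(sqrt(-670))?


Tr(a + b*sqrt(d)) = (a + b*sqrt(d)) + (a - b*sqrt(d)) = 2a
= 2 * (-22)
= -44

-44


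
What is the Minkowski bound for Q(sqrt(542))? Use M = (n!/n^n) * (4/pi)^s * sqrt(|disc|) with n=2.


d = 542, d mod 4 = 2, so disc(K) = 4d = 2168; |disc(K)| = 2168
Real quadratic field, so n = 2, s = r2 = 0, r1 = 2
M = (n!/n^n) * (4/pi)^s * sqrt(|disc(K)|) = (2!/2^2) * (4/pi)^0 * sqrt(2168)
= 0.5 * 1.000000 * 46.561787
= 23.2809

23.2809


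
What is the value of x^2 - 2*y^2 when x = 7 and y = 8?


x^2 - d*y^2
= 7^2 - 2*8^2
= 49 - 128
= -79

-79


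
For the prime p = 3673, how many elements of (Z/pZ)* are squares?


For prime p, the number of non-zero quadratic residues is (p-1)/2.
= (3673-1)/2
= 1836

1836


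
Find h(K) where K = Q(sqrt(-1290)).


K = Q(sqrt(-1290)). d mod 4 = 2, so D = disc(K) = 4d = -5160
h(K) equals the number of primitive reduced positive-definite forms (a, b, c) = a*x^2 + b*x*y + c*y^2 with b^2 - 4ac = D,
where reduced means |b| <= a <= c, with b >= 0 whenever |b| = a or a = c, and primitive means gcd(a, b, c) = 1.
Reduced forces 3a^2 <= |D| = 5160, so 1 <= a <= 41; b must have the parity of D, and c = (b^2 - D)/(4a) must be an integer >= a.
Enumerate a = 1..41, b in [-a, a]:
  a=1: (1, 0, 1290)  [1]
  a=2: (2, 0, 645)  [1]
  a=3: (3, 0, 430)  [1]
  a=4: none
  a=5: (5, 0, 258)  [1]
  a=6: (6, 0, 215)  [1]
  a=7..9: none
  a=10: (10, 0, 129)  [1]
  a=11..12: none
  a=13: (13, -12, 102), (13, 12, 102)  [2]
  a=14: none
  a=15: (15, 0, 86)  [1]
  a=16: none
  a=17: (17, -12, 78), (17, 12, 78)  [2]
  a=18..25: none
  a=26: (26, -12, 51), (26, 12, 51)  [2]
  a=27..29: none
  a=30: (30, 0, 43)  [1]
  a=31..33: none
  a=34: (34, -12, 39), (34, 12, 39)  [2]
  a=35..41: none
Total reduced forms: 1 + 1 + 1 + 1 + 1 + 1 + 2 + 1 + 2 + 2 + 1 + 2 = 16
h = 16

16


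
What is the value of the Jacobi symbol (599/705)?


Compute (599/705) via quadratic reciprocity:
  reciprocity: (599/705) -> +(705/599)
  reduce: (106/599)
  pull out 2: (2/599) = +1  (since 599 mod 8 = 7)
  reciprocity: (53/599) -> +(599/53)
  reduce: (16/53)
  pull out 2: (2/53) = -1  (since 53 mod 8 = 5)
  pull out 2: (2/53) = -1  (since 53 mod 8 = 5)
  pull out 2: (2/53) = -1  (since 53 mod 8 = 5)
  pull out 2: (2/53) = -1  (since 53 mod 8 = 5)
  (1/53) = 1
Product of signs = 1

1


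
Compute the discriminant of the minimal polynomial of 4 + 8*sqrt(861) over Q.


The element 4 + 8*sqrt(861) has minimal polynomial:
x^2 - 8*x - 55088
Discriminant = (-8)^2 - 4*(-55088)
= 64 + 220352
= 220416

220416


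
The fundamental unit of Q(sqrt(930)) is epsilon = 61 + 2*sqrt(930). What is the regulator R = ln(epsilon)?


epsilon = 61 + 2*sqrt(930)
= 121.9918
R = ln(121.9918)
= 4.8040

4.8040


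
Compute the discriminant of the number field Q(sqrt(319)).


For K = Q(sqrt(d)) with d squarefree: disc(K) = d if d = 1 mod 4, and disc(K) = 4d if d = 2 or 3 mod 4.
Here d = 319, and d mod 4 = 3.
d = 3 mod 4, not 1 (O_K = Z[sqrt(d)]), so disc(K) = 4d = 4 * (319) = 1276

1276


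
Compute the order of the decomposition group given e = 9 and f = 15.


|D_P| = e * f
= 9 * 15
= 135

135


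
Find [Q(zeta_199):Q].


The degree equals Euler's totient phi(199).
199 = 199
phi(199) = 198

198


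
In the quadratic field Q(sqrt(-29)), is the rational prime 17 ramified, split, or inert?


K = Q(sqrt(-29)). Since d mod 4 = 3, disc(K) = -116.
Check p | disc: -116 mod 17 = 3.
p does not divide disc. Compute Legendre symbol (d/p):
5^((17-1)/2) mod 17 = -1
(d/p) = -1, so p is inert: (p) stays prime with e=1, f=2, g=1.
Therefore p is inert.

inert


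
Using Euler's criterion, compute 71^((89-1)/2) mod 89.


p = 89 is prime and the exponent is (p-1)/2 = 44, so by Euler's criterion 71^44 = (71/89) = +1 or -1 mod 89.
Compute by square-and-multiply:
  44 = 32 + 8 + 4 (binary 101100)
  Repeated squaring mod 89: 71^1 = 71, 71^2 = 57, 71^4 = 45, 71^8 = 67, 71^16 = 39, 71^32 = 8
  71^44 = 71^32 * 71^8 * 71^4 = 8 * 67 * 45 mod 89
    8 * 67 = 536 = 2 mod 89
    2 * 45 = 90 = 1 mod 89
  71^44 = 1 mod 89
Result 1: 71 is a quadratic residue mod 89.
71^44 mod 89 = 1

1


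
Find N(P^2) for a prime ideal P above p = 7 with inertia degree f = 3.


N(P^a) = p^(a*f)
= 7^(2*3)
= 7^6
= 117649

117649


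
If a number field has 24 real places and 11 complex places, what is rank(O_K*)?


By Dirichlet's unit theorem:
rank = r1 + r2 - 1
= 24 + 11 - 1
= 34

34


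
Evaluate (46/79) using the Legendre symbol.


p = 79 is prime, so compute (46/79) with the reciprocity algorithm (Jacobi-symbol steps: pull out 2s via (2/n), flip via reciprocity, reduce):
  pull out 2: (2/79) = +1  (since 79 mod 8 = 7)
  reciprocity: (23/79) -> -(79/23)
  reduce: (10/23)
  pull out 2: (2/23) = +1  (since 23 mod 8 = 7)
  reciprocity: (5/23) -> +(23/5)
  reduce: (3/5)
  reciprocity: (3/5) -> +(5/3)
  reduce: (2/3)
  pull out 2: (2/3) = -1  (since 3 mod 8 = 3)
  (1/3) = 1
Product of signs = 1
(46/79) = 1

1


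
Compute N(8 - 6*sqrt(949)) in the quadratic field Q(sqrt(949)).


N(a + b*sqrt(d)) = a^2 - d*b^2
= (8)^2 - (949)*(-6)^2
= 64 - 34164
= -34100

-34100


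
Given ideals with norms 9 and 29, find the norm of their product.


N(IJ) = N(I) * N(J)
= 9 * 29
= 261

261


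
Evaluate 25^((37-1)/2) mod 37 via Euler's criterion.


p = 37 is prime and the exponent is (p-1)/2 = 18, so by Euler's criterion 25^18 = (25/37) = +1 or -1 mod 37.
Compute by square-and-multiply:
  18 = 16 + 2 (binary 10010)
  Repeated squaring mod 37: 25^1 = 25, 25^2 = 33, 25^4 = 16, 25^8 = 34, 25^16 = 9
  25^18 = 25^16 * 25^2 = 9 * 33 mod 37
    9 * 33 = 297 = 1 mod 37
  25^18 = 1 mod 37
Result 1: 25 is a quadratic residue mod 37.
25^18 mod 37 = 1

1


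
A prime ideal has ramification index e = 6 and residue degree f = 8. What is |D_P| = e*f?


|D_P| = e * f
= 6 * 8
= 48

48


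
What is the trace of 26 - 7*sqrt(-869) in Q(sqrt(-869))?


Tr(a + b*sqrt(d)) = (a + b*sqrt(d)) + (a - b*sqrt(d)) = 2a
= 2 * (26)
= 52

52


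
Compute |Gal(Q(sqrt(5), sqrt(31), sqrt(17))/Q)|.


The 3 square roots of distinct primes are multiplicatively independent over Q,
so [K:Q] = 2^3 and Gal(K/Q) is isomorphic to (Z/2Z)^3.
|Gal| = 2^3 = 8

8


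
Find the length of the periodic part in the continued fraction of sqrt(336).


Run the CF algorithm for sqrt(336).
a_0 = floor(sqrt(336)) = 18; set m_0=0, q_0=1.
Recurrence: m' = q*a - m,  q' = (d - m'^2)/q,  a' = floor((a_0 + m')/q').
  step 1: m=18, q=12, a=3
  step 2: m=18, q=1, a=36
a_2 = 2*a_0 = 36, so the period closes here.
sqrt(336) = [18; 3, 36]
Period length = 2

2


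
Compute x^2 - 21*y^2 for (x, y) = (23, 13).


x^2 - d*y^2
= 23^2 - 21*13^2
= 529 - 3549
= -3020

-3020


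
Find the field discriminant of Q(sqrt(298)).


For K = Q(sqrt(d)) with d squarefree: disc(K) = d if d = 1 mod 4, and disc(K) = 4d if d = 2 or 3 mod 4.
Here d = 298, and d mod 4 = 2.
d = 2 mod 4, not 1 (O_K = Z[sqrt(d)]), so disc(K) = 4d = 4 * (298) = 1192

1192


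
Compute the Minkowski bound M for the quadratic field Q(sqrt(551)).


d = 551, d mod 4 = 3, so disc(K) = 4d = 2204; |disc(K)| = 2204
Real quadratic field, so n = 2, s = r2 = 0, r1 = 2
M = (n!/n^n) * (4/pi)^s * sqrt(|disc(K)|) = (2!/2^2) * (4/pi)^0 * sqrt(2204)
= 0.5 * 1.000000 * 46.946778
= 23.4734

23.4734


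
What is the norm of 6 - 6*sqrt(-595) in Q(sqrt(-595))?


N(a + b*sqrt(d)) = a^2 - d*b^2
= (6)^2 - (-595)*(-6)^2
= 36 + 21420
= 21456

21456


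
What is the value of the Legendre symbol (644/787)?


p = 787 is prime, so compute (644/787) with the reciprocity algorithm (Jacobi-symbol steps: pull out 2s via (2/n), flip via reciprocity, reduce):
  pull out 2: (2/787) = -1  (since 787 mod 8 = 3)
  pull out 2: (2/787) = -1  (since 787 mod 8 = 3)
  reciprocity: (161/787) -> +(787/161)
  reduce: (143/161)
  reciprocity: (143/161) -> +(161/143)
  reduce: (18/143)
  pull out 2: (2/143) = +1  (since 143 mod 8 = 7)
  reciprocity: (9/143) -> +(143/9)
  reduce: (8/9)
  pull out 2: (2/9) = +1  (since 9 mod 8 = 1)
  pull out 2: (2/9) = +1  (since 9 mod 8 = 1)
  pull out 2: (2/9) = +1  (since 9 mod 8 = 1)
  (1/9) = 1
Product of signs = 1
(644/787) = 1

1


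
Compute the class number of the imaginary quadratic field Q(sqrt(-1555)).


K = Q(sqrt(-1555)). d mod 4 = 1, so D = disc(K) = d = -1555
h(K) equals the number of primitive reduced positive-definite forms (a, b, c) = a*x^2 + b*x*y + c*y^2 with b^2 - 4ac = D,
where reduced means |b| <= a <= c, with b >= 0 whenever |b| = a or a = c, and primitive means gcd(a, b, c) = 1.
Reduced forces 3a^2 <= |D| = 1555, so 1 <= a <= 22; b must have the parity of D, and c = (b^2 - D)/(4a) must be an integer >= a.
Enumerate a = 1..22, b in [-a, a]:
  a=1: (1, 1, 389)  [1]
  a=2..4: none
  a=5: (5, 5, 79)  [1]
  a=6..16: none
  a=17: (17, -3, 23), (17, 3, 23)  [2]
  a=18..22: none
Total reduced forms: 1 + 1 + 2 = 4
h = 4

4


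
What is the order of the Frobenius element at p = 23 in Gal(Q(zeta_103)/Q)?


The Frobenius at p in Gal(Q(zeta_n)/Q) = (Z/nZ)* is the class of p, so its order is ord_103(23), the smallest k >= 1 with 23^k = 1 mod 103.
n = 103 = 103, phi(103) = 102; the order divides phi(n).
Divisors of 102: 1, 2, 3, 6, 17, 34, 51, 102
Repeated squaring mod 103: 23^1 = 23, 23^2 = 14, 23^4 = 93, 23^8 = 100, 23^16 = 9, 23^32 = 81, 23^64 = 72
Test divisors in increasing order:
  k=1: 23^1 = 23 mod 103
  k=2: 23^2 = 14 mod 103
  k=3: 23^3 = 14 * 23 = 13 mod 103
  k=6: 23^6 = 93 * 14 = 66 mod 103
  k=17: 23^17 = 9 * 23 = 1 mod 103  <- first divisor giving 1
Order = 17

17


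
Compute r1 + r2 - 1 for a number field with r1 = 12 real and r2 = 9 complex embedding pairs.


By Dirichlet's unit theorem:
rank = r1 + r2 - 1
= 12 + 9 - 1
= 20

20


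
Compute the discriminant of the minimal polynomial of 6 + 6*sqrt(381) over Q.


The element 6 + 6*sqrt(381) has minimal polynomial:
x^2 - 12*x - 13680
Discriminant = (-12)^2 - 4*(-13680)
= 144 + 54720
= 54864

54864


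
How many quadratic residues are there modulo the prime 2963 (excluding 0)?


For prime p, the number of non-zero quadratic residues is (p-1)/2.
= (2963-1)/2
= 1481

1481


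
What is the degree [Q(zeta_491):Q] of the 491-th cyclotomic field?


The degree equals Euler's totient phi(491).
491 = 491
phi(491) = 490

490


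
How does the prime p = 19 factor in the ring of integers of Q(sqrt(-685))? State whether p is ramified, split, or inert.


K = Q(sqrt(-685)). Since d mod 4 = 3, disc(K) = -2740.
Check p | disc: -2740 mod 19 = 15.
p does not divide disc. Compute Legendre symbol (d/p):
18^((19-1)/2) mod 19 = -1
(d/p) = -1, so p is inert: (p) stays prime with e=1, f=2, g=1.
Therefore p is inert.

inert


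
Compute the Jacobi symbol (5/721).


Compute (5/721) via quadratic reciprocity:
  reciprocity: (5/721) -> +(721/5)
  reduce: (1/5)
  (1/5) = 1
Product of signs = 1

1


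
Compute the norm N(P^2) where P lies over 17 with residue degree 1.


N(P^a) = p^(a*f)
= 17^(2*1)
= 17^2
= 289

289


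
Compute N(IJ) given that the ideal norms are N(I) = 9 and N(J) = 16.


N(IJ) = N(I) * N(J)
= 9 * 16
= 144

144


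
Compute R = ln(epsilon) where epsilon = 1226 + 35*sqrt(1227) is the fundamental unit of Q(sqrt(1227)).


epsilon = 1226 + 35*sqrt(1227)
= 2451.9996
R = ln(2451.9996)
= 7.8047

7.8047


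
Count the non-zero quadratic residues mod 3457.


For prime p, the number of non-zero quadratic residues is (p-1)/2.
= (3457-1)/2
= 1728

1728


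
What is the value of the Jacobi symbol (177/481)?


Compute (177/481) via quadratic reciprocity:
  reciprocity: (177/481) -> +(481/177)
  reduce: (127/177)
  reciprocity: (127/177) -> +(177/127)
  reduce: (50/127)
  pull out 2: (2/127) = +1  (since 127 mod 8 = 7)
  reciprocity: (25/127) -> +(127/25)
  reduce: (2/25)
  pull out 2: (2/25) = +1  (since 25 mod 8 = 1)
  (1/25) = 1
Product of signs = 1

1


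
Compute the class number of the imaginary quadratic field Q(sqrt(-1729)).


K = Q(sqrt(-1729)). d mod 4 = 3, so D = disc(K) = 4d = -6916
h(K) equals the number of primitive reduced positive-definite forms (a, b, c) = a*x^2 + b*x*y + c*y^2 with b^2 - 4ac = D,
where reduced means |b| <= a <= c, with b >= 0 whenever |b| = a or a = c, and primitive means gcd(a, b, c) = 1.
Reduced forces 3a^2 <= |D| = 6916, so 1 <= a <= 48; b must have the parity of D, and c = (b^2 - D)/(4a) must be an integer >= a.
Enumerate a = 1..48, b in [-a, a]:
  a=1: (1, 0, 1729)  [1]
  a=2: (2, 2, 865)  [1]
  a=3..4: none
  a=5: (5, -2, 346), (5, 2, 346)  [2]
  a=6: none
  a=7: (7, 0, 247)  [1]
  a=8..9: none
  a=10: (10, -2, 173), (10, 2, 173)  [2]
  a=11: (11, -6, 158), (11, 6, 158)  [2]
  a=12: none
  a=13: (13, 0, 133)  [1]
  a=14: (14, 14, 127)  [1]
  a=15..18: none
  a=19: (19, 0, 91)  [1]
  a=20..21: none
  a=22: (22, -6, 79), (22, 6, 79)  [2]
  a=23..24: none
  a=25: (25, -22, 74), (25, 22, 74)  [2]
  a=26: (26, 26, 73)  [1]
  a=27..30: none
  a=31: (31, -20, 59), (31, 20, 59)  [2]
  a=32..34: none
  a=35: (35, -28, 55), (35, 28, 55)  [2]
  a=36: none
  a=37: (37, -22, 50), (37, 22, 50)  [2]
  a=38: (38, 38, 55)  [1]
  a=39..48: none
Total reduced forms: 1 + 1 + 2 + 1 + 2 + 2 + 1 + 1 + 1 + 2 + 2 + 1 + 2 + 2 + 2 + 1 = 24
h = 24

24


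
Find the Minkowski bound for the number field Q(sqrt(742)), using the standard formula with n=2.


d = 742, d mod 4 = 2, so disc(K) = 4d = 2968; |disc(K)| = 2968
Real quadratic field, so n = 2, s = r2 = 0, r1 = 2
M = (n!/n^n) * (4/pi)^s * sqrt(|disc(K)|) = (2!/2^2) * (4/pi)^0 * sqrt(2968)
= 0.5 * 1.000000 * 54.479354
= 27.2397

27.2397


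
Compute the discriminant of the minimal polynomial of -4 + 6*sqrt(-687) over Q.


The element -4 + 6*sqrt(-687) has minimal polynomial:
x^2 + 8*x + 24748
Discriminant = (8)^2 - 4*(24748)
= 64 - 98992
= -98928

-98928


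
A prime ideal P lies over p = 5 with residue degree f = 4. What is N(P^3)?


N(P^a) = p^(a*f)
= 5^(3*4)
= 5^12
= 244140625

244140625


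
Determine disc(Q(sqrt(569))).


For K = Q(sqrt(d)) with d squarefree: disc(K) = d if d = 1 mod 4, and disc(K) = 4d if d = 2 or 3 mod 4.
Here d = 569, and d mod 4 = 1.
d = 1 mod 4 (O_K = Z[(1+sqrt(d))/2]), so disc(K) = d = 569

569


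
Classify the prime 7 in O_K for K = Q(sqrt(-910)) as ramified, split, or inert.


K = Q(sqrt(-910)). Since d mod 4 = 2, disc(K) = -3640.
Check p | disc: -3640 mod 7 = 0.
p divides disc, so p ramifies: (p) = P^2 with e=2, f=1, g=1.
Therefore p is ramified.

ramified


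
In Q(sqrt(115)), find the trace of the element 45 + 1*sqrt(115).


Tr(a + b*sqrt(d)) = (a + b*sqrt(d)) + (a - b*sqrt(d)) = 2a
= 2 * (45)
= 90

90


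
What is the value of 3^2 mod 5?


p = 5 is prime and the exponent is (p-1)/2 = 2, so by Euler's criterion 3^2 = (3/5) = +1 or -1 mod 5.
Compute by square-and-multiply:
  2 = 2 (binary 10)
  Repeated squaring mod 5: 3^1 = 3, 3^2 = 4
  3^2 = 4 mod 5
Result 4 = p - 1 = -1 mod 5: 3 is a quadratic non-residue mod 5. As a residue in [0, p-1] the value is 4.
3^2 mod 5 = 4

4


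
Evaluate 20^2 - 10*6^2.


x^2 - d*y^2
= 20^2 - 10*6^2
= 400 - 360
= 40

40


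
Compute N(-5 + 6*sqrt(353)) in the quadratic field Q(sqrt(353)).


N(a + b*sqrt(d)) = a^2 - d*b^2
= (-5)^2 - (353)*(6)^2
= 25 - 12708
= -12683

-12683


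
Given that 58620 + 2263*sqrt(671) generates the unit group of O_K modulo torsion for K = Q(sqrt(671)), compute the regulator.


epsilon = 58620 + 2263*sqrt(671)
= 117240.0000
R = ln(117240.0000)
= 11.6720

11.6720


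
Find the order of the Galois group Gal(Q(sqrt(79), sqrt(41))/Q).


The 2 square roots of distinct primes are multiplicatively independent over Q,
so [K:Q] = 2^2 and Gal(K/Q) is isomorphic to (Z/2Z)^2.
|Gal| = 2^2 = 4

4


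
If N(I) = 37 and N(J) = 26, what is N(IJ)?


N(IJ) = N(I) * N(J)
= 37 * 26
= 962

962


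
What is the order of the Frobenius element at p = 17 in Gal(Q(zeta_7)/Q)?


The Frobenius at p in Gal(Q(zeta_n)/Q) = (Z/nZ)* is the class of p, so its order is ord_7(17), the smallest k >= 1 with 17^k = 1 mod 7.
n = 7 = 7, phi(7) = 6; the order divides phi(n).
Divisors of 6: 1, 2, 3, 6
Repeated squaring mod 7: 17^1 = 3, 17^2 = 2, 17^4 = 4
Test divisors in increasing order:
  k=1: 17^1 = 3 mod 7
  k=2: 17^2 = 2 mod 7
  k=3: 17^3 = 2 * 3 = 6 mod 7
  k=6: 17^6 = 4 * 2 = 1 mod 7  <- first divisor giving 1
Order = 6

6


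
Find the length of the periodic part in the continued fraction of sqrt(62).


Run the CF algorithm for sqrt(62).
a_0 = floor(sqrt(62)) = 7; set m_0=0, q_0=1.
Recurrence: m' = q*a - m,  q' = (d - m'^2)/q,  a' = floor((a_0 + m')/q').
  step 1: m=7, q=13, a=1
  step 2: m=6, q=2, a=6
  step 3: m=6, q=13, a=1
  step 4: m=7, q=1, a=14
a_4 = 2*a_0 = 14, so the period closes here.
sqrt(62) = [7; 1, 6, 1, 14]
Period length = 4

4


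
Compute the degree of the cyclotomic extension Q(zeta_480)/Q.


The degree equals Euler's totient phi(480).
480 = 2^5 * 3 * 5
phi(480) = 128

128


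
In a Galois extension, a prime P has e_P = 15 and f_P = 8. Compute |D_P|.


|D_P| = e * f
= 15 * 8
= 120

120


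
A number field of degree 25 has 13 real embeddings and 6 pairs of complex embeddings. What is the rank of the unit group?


By Dirichlet's unit theorem:
rank = r1 + r2 - 1
= 13 + 6 - 1
= 18

18


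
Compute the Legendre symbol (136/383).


p = 383 is prime, so compute (136/383) with the reciprocity algorithm (Jacobi-symbol steps: pull out 2s via (2/n), flip via reciprocity, reduce):
  pull out 2: (2/383) = +1  (since 383 mod 8 = 7)
  pull out 2: (2/383) = +1  (since 383 mod 8 = 7)
  pull out 2: (2/383) = +1  (since 383 mod 8 = 7)
  reciprocity: (17/383) -> +(383/17)
  reduce: (9/17)
  reciprocity: (9/17) -> +(17/9)
  reduce: (8/9)
  pull out 2: (2/9) = +1  (since 9 mod 8 = 1)
  pull out 2: (2/9) = +1  (since 9 mod 8 = 1)
  pull out 2: (2/9) = +1  (since 9 mod 8 = 1)
  (1/9) = 1
Product of signs = 1
(136/383) = 1

1


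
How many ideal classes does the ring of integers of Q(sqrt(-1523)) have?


K = Q(sqrt(-1523)). d mod 4 = 1, so D = disc(K) = d = -1523
h(K) equals the number of primitive reduced positive-definite forms (a, b, c) = a*x^2 + b*x*y + c*y^2 with b^2 - 4ac = D,
where reduced means |b| <= a <= c, with b >= 0 whenever |b| = a or a = c, and primitive means gcd(a, b, c) = 1.
Reduced forces 3a^2 <= |D| = 1523, so 1 <= a <= 22; b must have the parity of D, and c = (b^2 - D)/(4a) must be an integer >= a.
Enumerate a = 1..22, b in [-a, a]:
  a=1: (1, 1, 381)  [1]
  a=2: none
  a=3: (3, -1, 127), (3, 1, 127)  [2]
  a=4..8: none
  a=9: (9, -5, 43), (9, 5, 43)  [2]
  a=10..18: none
  a=19: (19, -15, 23), (19, 15, 23)  [2]
  a=20..22: none
Total reduced forms: 1 + 2 + 2 + 2 = 7
h = 7

7


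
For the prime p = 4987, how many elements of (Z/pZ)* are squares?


For prime p, the number of non-zero quadratic residues is (p-1)/2.
= (4987-1)/2
= 2493

2493


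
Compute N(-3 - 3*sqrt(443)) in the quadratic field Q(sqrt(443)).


N(a + b*sqrt(d)) = a^2 - d*b^2
= (-3)^2 - (443)*(-3)^2
= 9 - 3987
= -3978

-3978


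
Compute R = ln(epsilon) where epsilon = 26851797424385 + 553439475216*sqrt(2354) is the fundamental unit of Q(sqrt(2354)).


epsilon = 26851797424385 + 553439475216*sqrt(2354)
= 5.3704e+13
R = ln(5.3704e+13)
= 31.6145

31.6145


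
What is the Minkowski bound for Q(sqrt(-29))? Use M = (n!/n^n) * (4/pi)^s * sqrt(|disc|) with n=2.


d = -29, d mod 4 = 3, so disc(K) = 4d = -116; |disc(K)| = 116
Imaginary quadratic field, so n = 2, s = r2 = 1, r1 = 0
M = (n!/n^n) * (4/pi)^s * sqrt(|disc(K)|) = (2!/2^2) * (4/pi)^1 * sqrt(116)
= 0.5 * 1.273240 * 10.770330
= 6.8566

6.8566


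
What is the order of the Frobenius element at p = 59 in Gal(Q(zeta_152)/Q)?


The Frobenius at p in Gal(Q(zeta_n)/Q) = (Z/nZ)* is the class of p, so its order is ord_152(59), the smallest k >= 1 with 59^k = 1 mod 152.
n = 152 = 2^3 * 19, phi(152) = 72; the order divides phi(n).
Divisors of 72: 1, 2, 3, 4, 6, 8, 9, 12, 18, 24, 36, 72
Repeated squaring mod 152: 59^1 = 59, 59^2 = 137, 59^4 = 73, 59^8 = 9, 59^16 = 81, 59^32 = 25, 59^64 = 17
Test divisors in increasing order:
  k=1: 59^1 = 59 mod 152
  k=2: 59^2 = 137 mod 152
  k=3: 59^3 = 137 * 59 = 27 mod 152
  k=4: 59^4 = 73 mod 152
  k=6: 59^6 = 73 * 137 = 121 mod 152
  k=8: 59^8 = 9 mod 152
  k=9: 59^9 = 9 * 59 = 75 mod 152
  k=12: 59^12 = 9 * 73 = 49 mod 152
  k=18: 59^18 = 81 * 137 = 1 mod 152  <- first divisor giving 1
Order = 18

18


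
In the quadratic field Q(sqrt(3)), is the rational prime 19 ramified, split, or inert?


K = Q(sqrt(3)). Since d mod 4 = 3, disc(K) = 12.
Check p | disc: 12 mod 19 = 12.
p does not divide disc. Compute Legendre symbol (d/p):
3^((19-1)/2) mod 19 = -1
(d/p) = -1, so p is inert: (p) stays prime with e=1, f=2, g=1.
Therefore p is inert.

inert
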